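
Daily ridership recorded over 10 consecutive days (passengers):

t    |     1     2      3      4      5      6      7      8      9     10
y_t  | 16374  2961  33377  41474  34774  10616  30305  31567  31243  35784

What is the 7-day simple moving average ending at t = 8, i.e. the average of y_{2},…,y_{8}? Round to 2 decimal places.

26439.14

Sum of periods 2–8: 2961 + 33377 + 41474 + 34774 + 10616 + 30305 + 31567 = 185074
Divide by 7: 185074 / 7 = 26439.14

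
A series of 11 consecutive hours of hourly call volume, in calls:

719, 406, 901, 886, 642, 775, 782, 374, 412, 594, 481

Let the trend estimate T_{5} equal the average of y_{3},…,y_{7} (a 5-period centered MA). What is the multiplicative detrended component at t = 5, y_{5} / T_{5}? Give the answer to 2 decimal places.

0.81

Trend T_5 = (901 + 886 + 642 + 775 + 782) / 5 = 3986/5 = 797.2000
Ratio to trend: 642 / 797.2000 = 0.81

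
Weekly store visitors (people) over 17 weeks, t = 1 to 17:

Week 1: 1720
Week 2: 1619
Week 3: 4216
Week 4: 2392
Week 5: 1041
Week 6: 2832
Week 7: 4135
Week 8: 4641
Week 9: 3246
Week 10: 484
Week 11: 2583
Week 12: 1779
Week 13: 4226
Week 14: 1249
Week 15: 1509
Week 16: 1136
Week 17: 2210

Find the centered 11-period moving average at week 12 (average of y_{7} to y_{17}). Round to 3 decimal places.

Sum of periods 7–17: 4135 + 4641 + 3246 + 484 + 2583 + 1779 + 4226 + 1249 + 1509 + 1136 + 2210 = 27198
Divide by 11: 27198 / 11 = 2472.545

2472.545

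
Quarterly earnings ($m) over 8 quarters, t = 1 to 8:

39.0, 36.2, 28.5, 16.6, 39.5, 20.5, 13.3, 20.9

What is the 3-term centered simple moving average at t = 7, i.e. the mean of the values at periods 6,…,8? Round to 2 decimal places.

18.23

Sum of periods 6–8: 20.5 + 13.3 + 20.9 = 54.7
Divide by 3: 54.7 / 3 = 18.23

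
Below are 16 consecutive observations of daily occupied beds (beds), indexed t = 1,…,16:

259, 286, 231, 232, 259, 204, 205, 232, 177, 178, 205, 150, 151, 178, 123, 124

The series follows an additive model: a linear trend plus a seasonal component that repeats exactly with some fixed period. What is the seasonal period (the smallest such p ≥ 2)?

First differences y_{t+1} − y_t: 27, -55, 1, 27, -55, 1, 27, -55, …
The difference pattern repeats every 3 terms and not for any smaller step, so p = 3.

3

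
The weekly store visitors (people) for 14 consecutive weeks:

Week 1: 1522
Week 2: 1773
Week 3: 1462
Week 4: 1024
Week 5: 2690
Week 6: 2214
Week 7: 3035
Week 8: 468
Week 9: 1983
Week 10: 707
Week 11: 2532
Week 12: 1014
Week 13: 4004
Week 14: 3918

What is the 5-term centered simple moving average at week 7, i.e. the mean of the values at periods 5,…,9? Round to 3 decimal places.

Sum of periods 5–9: 2690 + 2214 + 3035 + 468 + 1983 = 10390
Divide by 5: 10390 / 5 = 2078.000

2078.000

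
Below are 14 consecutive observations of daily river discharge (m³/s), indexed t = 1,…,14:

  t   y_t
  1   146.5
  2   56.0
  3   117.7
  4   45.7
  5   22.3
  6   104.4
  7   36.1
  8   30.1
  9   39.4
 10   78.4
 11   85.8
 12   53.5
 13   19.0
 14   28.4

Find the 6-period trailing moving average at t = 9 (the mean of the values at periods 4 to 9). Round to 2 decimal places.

Sum of periods 4–9: 45.7 + 22.3 + 104.4 + 36.1 + 30.1 + 39.4 = 278.0
Divide by 6: 278.0 / 6 = 46.33

46.33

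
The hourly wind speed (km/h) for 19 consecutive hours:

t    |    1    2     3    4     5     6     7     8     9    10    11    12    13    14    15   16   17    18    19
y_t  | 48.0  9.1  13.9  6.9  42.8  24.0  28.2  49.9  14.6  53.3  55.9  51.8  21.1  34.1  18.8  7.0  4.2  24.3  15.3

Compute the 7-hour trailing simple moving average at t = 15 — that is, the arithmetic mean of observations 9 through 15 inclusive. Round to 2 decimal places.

35.66

Sum of periods 9–15: 14.6 + 53.3 + 55.9 + 51.8 + 21.1 + 34.1 + 18.8 = 249.6
Divide by 7: 249.6 / 7 = 35.66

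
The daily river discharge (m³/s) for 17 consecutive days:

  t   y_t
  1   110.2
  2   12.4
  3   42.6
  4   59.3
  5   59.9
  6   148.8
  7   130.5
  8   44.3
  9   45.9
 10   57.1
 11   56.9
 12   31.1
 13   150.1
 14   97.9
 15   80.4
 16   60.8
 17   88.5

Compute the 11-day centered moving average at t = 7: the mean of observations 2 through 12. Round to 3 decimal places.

Sum of periods 2–12: 12.4 + 42.6 + 59.3 + 59.9 + 148.8 + 130.5 + 44.3 + 45.9 + 57.1 + 56.9 + 31.1 = 688.8
Divide by 11: 688.8 / 11 = 62.618

62.618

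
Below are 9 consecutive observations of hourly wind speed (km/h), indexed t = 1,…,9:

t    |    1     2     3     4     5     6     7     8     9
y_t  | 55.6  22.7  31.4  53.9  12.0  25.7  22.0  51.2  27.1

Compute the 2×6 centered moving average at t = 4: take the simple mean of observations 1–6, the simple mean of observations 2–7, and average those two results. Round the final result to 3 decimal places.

30.750

Sum over 1–6: 55.6 + 22.7 + 31.4 + 53.9 + 12.0 + 25.7 = 201.3
Sum over 2–7: 22.7 + 31.4 + 53.9 + 12.0 + 25.7 + 22.0 = 167.7
CMA at t=4 = (201.3 + 167.7) / (2·6) = 369.0 / 12 = 30.750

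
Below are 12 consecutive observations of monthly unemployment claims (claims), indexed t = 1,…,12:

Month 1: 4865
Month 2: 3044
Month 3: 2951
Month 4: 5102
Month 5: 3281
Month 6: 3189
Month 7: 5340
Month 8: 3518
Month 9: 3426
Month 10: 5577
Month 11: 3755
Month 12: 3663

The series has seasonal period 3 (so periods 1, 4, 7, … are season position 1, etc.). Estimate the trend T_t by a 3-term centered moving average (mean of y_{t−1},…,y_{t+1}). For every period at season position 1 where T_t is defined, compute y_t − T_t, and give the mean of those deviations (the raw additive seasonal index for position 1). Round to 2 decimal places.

1324.22

Season position 1 occurs at t = 4, 7, 10 (where T_t is defined).
t=4: T_4 = 3778.0000; y_4 − T_4 = 5102 − 3778.0000 = 1324.0000
t=7: T_7 = 4015.6667; y_7 − T_7 = 5340 − 4015.6667 = 1324.3333
t=10: T_10 = 4252.6667; y_10 − T_10 = 5577 − 4252.6667 = 1324.3333
Mean deviation: (1324.0000 + 1324.3333 + 1324.3333) / 3 = 1324.22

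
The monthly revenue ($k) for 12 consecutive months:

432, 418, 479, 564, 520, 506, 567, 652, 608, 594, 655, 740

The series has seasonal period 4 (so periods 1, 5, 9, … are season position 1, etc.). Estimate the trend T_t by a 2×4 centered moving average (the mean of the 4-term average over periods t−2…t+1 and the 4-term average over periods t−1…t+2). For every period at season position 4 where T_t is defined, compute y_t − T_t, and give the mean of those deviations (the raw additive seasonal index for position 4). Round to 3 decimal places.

57.750

Season position 4 occurs at t = 4, 8 (where T_t is defined).
t=4: T_4 = 506.25000; y_4 − T_4 = 564 − 506.25000 = 57.75000
t=8: T_8 = 594.25000; y_8 − T_8 = 652 − 594.25000 = 57.75000
Mean deviation: (57.75000 + 57.75000) / 2 = 57.750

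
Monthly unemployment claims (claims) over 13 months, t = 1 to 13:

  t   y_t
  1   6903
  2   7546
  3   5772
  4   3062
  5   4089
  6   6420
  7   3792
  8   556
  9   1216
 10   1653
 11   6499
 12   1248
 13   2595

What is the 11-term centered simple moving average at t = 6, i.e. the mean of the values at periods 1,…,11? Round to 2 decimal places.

4318.91

Sum of periods 1–11: 6903 + 7546 + 5772 + 3062 + 4089 + 6420 + 3792 + 556 + 1216 + 1653 + 6499 = 47508
Divide by 11: 47508 / 11 = 4318.91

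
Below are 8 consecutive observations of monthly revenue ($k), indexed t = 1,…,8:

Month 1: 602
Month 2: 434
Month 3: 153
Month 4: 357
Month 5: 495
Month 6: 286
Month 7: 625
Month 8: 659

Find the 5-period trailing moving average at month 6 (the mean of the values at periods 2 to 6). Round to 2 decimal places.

345.00

Sum of periods 2–6: 434 + 153 + 357 + 495 + 286 = 1725
Divide by 5: 1725 / 5 = 345.00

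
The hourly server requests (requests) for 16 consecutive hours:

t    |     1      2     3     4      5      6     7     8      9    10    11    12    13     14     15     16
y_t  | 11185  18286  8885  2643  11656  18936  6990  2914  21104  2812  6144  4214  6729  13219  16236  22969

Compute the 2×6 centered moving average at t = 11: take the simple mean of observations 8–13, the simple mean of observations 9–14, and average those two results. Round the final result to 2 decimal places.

8178.25

Sum over 8–13: 2914 + 21104 + 2812 + 6144 + 4214 + 6729 = 43917
Sum over 9–14: 21104 + 2812 + 6144 + 4214 + 6729 + 13219 = 54222
CMA at t=11 = (43917 + 54222) / (2·6) = 98139 / 12 = 8178.25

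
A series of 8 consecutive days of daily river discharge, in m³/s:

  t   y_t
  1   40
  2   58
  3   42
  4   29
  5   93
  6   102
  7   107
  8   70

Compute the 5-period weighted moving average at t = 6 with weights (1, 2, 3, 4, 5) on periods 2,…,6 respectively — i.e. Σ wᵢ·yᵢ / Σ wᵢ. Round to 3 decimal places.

74.067

Weighted sum: 1·58 + 2·42 + 3·29 + 4·93 + 5·102 = 58 + 84 + 87 + 372 + 510 = 1111
Weight total: 1 + 2 + 3 + 4 + 5 = 15
WMA = 1111 / 15 = 74.067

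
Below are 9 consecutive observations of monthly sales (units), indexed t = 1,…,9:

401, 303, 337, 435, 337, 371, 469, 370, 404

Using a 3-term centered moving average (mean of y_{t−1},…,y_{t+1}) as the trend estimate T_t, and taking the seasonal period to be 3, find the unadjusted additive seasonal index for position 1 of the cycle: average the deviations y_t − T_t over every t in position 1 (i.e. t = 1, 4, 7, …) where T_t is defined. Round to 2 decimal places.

65.50

Season position 1 occurs at t = 4, 7 (where T_t is defined).
t=4: T_4 = 369.6667; y_4 − T_4 = 435 − 369.6667 = 65.3333
t=7: T_7 = 403.3333; y_7 − T_7 = 469 − 403.3333 = 65.6667
Mean deviation: (65.3333 + 65.6667) / 2 = 65.50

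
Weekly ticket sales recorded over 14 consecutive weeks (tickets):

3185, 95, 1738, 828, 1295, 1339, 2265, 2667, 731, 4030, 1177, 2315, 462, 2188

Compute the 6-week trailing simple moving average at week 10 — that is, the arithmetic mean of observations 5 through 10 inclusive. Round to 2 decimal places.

2054.50

Sum of periods 5–10: 1295 + 1339 + 2265 + 2667 + 731 + 4030 = 12327
Divide by 6: 12327 / 6 = 2054.50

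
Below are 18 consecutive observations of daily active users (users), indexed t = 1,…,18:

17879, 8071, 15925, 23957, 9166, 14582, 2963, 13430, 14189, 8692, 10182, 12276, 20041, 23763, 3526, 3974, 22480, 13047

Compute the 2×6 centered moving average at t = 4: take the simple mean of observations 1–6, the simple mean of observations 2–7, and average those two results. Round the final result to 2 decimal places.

13687.00

Sum over 1–6: 17879 + 8071 + 15925 + 23957 + 9166 + 14582 = 89580
Sum over 2–7: 8071 + 15925 + 23957 + 9166 + 14582 + 2963 = 74664
CMA at t=4 = (89580 + 74664) / (2·6) = 164244 / 12 = 13687.00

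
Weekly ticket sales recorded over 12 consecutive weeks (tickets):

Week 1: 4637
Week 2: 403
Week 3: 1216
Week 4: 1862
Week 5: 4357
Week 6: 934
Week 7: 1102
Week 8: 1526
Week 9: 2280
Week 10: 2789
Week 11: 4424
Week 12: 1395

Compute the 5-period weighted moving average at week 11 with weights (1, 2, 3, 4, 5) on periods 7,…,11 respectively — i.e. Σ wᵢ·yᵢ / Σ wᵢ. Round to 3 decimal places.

2951.333

Weighted sum: 1·1102 + 2·1526 + 3·2280 + 4·2789 + 5·4424 = 1102 + 3052 + 6840 + 11156 + 22120 = 44270
Weight total: 1 + 2 + 3 + 4 + 5 = 15
WMA = 44270 / 15 = 2951.333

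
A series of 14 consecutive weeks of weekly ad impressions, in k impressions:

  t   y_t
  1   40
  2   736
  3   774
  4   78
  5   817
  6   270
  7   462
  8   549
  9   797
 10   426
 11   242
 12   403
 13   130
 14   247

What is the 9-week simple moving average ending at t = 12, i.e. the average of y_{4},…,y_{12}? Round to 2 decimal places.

Sum of periods 4–12: 78 + 817 + 270 + 462 + 549 + 797 + 426 + 242 + 403 = 4044
Divide by 9: 4044 / 9 = 449.33

449.33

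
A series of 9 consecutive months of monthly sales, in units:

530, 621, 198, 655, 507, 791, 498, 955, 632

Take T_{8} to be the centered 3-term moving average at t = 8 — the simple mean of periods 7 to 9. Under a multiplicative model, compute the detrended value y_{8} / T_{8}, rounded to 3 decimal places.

Trend T_8 = (498 + 955 + 632) / 3 = 2085/3 = 695.00000
Ratio to trend: 955 / 695.00000 = 1.374

1.374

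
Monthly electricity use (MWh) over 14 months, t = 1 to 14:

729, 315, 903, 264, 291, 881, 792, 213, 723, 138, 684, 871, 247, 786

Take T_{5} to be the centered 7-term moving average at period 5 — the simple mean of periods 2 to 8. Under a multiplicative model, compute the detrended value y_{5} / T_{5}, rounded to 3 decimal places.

Trend T_5 = (315 + 903 + 264 + 291 + 881 + 792 + 213) / 7 = 3659/7 = 522.71429
Ratio to trend: 291 / 522.71429 = 0.557

0.557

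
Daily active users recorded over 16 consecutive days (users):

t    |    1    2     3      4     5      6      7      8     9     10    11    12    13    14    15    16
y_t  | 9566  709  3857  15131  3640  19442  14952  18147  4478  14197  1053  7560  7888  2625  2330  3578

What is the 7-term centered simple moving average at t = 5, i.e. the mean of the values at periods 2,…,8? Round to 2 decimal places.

Sum of periods 2–8: 709 + 3857 + 15131 + 3640 + 19442 + 14952 + 18147 = 75878
Divide by 7: 75878 / 7 = 10839.71

10839.71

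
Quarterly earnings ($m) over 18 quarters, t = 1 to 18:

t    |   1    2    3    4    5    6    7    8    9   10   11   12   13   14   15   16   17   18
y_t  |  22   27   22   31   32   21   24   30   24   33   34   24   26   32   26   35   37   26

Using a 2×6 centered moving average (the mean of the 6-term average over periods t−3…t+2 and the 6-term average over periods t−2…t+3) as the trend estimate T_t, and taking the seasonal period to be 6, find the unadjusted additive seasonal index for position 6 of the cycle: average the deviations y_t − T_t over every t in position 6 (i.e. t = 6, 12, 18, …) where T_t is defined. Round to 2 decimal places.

Season position 6 occurs at t = 6, 12 (where T_t is defined).
t=6: T_6 = 26.8333; y_6 − T_6 = 21 − 26.8333 = -5.8333
t=12: T_12 = 29.0000; y_12 − T_12 = 24 − 29.0000 = -5.0000
Mean deviation: (-5.8333 + -5.0000) / 2 = -5.42

-5.42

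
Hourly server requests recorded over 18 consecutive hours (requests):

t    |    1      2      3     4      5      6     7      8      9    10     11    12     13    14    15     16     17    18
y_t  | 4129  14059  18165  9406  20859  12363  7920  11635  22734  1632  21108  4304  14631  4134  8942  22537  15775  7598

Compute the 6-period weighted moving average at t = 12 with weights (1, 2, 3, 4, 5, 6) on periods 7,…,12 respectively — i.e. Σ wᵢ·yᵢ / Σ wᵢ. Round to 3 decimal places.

11299.238

Weighted sum: 1·7920 + 2·11635 + 3·22734 + 4·1632 + 5·21108 + 6·4304 = 7920 + 23270 + 68202 + 6528 + 105540 + 25824 = 237284
Weight total: 1 + 2 + 3 + 4 + 5 + 6 = 21
WMA = 237284 / 21 = 11299.238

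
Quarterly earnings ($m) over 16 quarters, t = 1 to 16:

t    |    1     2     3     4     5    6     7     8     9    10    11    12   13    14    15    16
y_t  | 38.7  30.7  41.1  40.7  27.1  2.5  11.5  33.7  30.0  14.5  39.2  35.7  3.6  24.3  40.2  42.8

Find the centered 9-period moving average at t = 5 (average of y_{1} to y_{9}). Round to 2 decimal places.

Sum of periods 1–9: 38.7 + 30.7 + 41.1 + 40.7 + 27.1 + 2.5 + 11.5 + 33.7 + 30.0 = 256.0
Divide by 9: 256.0 / 9 = 28.44

28.44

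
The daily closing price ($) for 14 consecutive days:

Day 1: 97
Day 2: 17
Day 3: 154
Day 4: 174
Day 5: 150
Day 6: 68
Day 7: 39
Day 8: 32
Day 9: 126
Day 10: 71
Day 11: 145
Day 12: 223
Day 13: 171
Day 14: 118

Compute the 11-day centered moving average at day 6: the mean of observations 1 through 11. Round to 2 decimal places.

97.55

Sum of periods 1–11: 97 + 17 + 154 + 174 + 150 + 68 + 39 + 32 + 126 + 71 + 145 = 1073
Divide by 11: 1073 / 11 = 97.55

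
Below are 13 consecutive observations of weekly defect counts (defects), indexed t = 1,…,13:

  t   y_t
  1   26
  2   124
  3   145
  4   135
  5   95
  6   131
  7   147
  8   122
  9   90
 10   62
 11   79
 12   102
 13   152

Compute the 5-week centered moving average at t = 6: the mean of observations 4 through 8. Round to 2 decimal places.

126.00

Sum of periods 4–8: 135 + 95 + 131 + 147 + 122 = 630
Divide by 5: 630 / 5 = 126.00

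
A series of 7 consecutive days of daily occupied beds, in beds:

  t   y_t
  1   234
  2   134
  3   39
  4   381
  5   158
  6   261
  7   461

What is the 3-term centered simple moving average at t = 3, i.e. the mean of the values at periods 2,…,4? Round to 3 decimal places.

Sum of periods 2–4: 134 + 39 + 381 = 554
Divide by 3: 554 / 3 = 184.667

184.667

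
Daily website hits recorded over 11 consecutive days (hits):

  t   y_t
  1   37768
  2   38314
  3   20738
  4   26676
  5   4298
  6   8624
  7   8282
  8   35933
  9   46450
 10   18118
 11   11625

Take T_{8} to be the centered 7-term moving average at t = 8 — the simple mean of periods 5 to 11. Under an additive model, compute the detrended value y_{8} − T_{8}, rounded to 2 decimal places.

16885.86

Trend T_8 = (4298 + 8624 + 8282 + 35933 + 46450 + 18118 + 11625) / 7 = 133330/7 = 19047.1429
Detrended value: 35933 − 19047.1429 = 16885.86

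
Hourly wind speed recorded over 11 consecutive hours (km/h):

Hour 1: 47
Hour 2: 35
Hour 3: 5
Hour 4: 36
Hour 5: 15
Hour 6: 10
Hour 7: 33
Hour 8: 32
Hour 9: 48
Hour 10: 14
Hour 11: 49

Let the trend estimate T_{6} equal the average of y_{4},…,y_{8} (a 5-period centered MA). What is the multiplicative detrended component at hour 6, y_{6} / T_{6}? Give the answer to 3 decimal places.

Trend T_6 = (36 + 15 + 10 + 33 + 32) / 5 = 126/5 = 25.20000
Ratio to trend: 10 / 25.20000 = 0.397

0.397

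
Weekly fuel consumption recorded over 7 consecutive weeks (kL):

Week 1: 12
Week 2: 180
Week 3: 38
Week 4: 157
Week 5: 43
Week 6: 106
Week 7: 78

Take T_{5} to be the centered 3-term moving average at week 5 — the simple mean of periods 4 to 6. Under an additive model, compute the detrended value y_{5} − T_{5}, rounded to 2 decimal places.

-59.00

Trend T_5 = (157 + 43 + 106) / 3 = 306/3 = 102.0000
Detrended value: 43 − 102.0000 = -59.00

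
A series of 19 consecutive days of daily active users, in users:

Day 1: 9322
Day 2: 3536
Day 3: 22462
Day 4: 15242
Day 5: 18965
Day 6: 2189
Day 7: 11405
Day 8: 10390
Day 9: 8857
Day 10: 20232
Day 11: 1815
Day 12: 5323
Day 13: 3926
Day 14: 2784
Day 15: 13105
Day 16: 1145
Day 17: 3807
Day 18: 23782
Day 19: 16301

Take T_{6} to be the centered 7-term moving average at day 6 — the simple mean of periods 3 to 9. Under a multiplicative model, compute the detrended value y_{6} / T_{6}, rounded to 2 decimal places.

Trend T_6 = (22462 + 15242 + 18965 + 2189 + 11405 + 10390 + 8857) / 7 = 89510/7 = 12787.1429
Ratio to trend: 2189 / 12787.1429 = 0.17

0.17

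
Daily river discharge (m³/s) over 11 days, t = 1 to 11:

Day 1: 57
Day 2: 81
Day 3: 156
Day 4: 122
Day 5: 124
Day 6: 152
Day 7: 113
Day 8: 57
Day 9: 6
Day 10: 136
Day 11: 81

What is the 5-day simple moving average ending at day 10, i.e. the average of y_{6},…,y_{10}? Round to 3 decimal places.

Sum of periods 6–10: 152 + 113 + 57 + 6 + 136 = 464
Divide by 5: 464 / 5 = 92.800

92.800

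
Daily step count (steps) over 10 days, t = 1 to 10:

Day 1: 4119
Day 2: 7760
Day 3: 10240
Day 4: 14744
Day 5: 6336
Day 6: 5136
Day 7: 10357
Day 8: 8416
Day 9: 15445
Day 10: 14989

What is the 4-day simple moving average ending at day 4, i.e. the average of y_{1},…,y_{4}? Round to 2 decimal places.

Sum of periods 1–4: 4119 + 7760 + 10240 + 14744 = 36863
Divide by 4: 36863 / 4 = 9215.75

9215.75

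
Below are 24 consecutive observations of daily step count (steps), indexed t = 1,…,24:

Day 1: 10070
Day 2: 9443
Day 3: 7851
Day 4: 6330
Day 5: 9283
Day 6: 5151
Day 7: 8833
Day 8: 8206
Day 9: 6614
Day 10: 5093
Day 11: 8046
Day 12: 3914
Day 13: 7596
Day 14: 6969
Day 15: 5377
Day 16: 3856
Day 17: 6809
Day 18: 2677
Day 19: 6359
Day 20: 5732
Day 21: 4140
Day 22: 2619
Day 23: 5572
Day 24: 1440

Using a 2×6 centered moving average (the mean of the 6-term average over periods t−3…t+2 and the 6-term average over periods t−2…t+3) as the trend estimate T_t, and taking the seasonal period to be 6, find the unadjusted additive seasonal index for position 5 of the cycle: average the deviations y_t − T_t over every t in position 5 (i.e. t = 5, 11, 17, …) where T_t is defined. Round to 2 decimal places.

1570.92

Season position 5 occurs at t = 5, 11, 17 (where T_t is defined).
t=5: T_5 = 7712.0833; y_5 − T_5 = 9283 − 7712.0833 = 1570.9167
t=11: T_11 = 6475.0833; y_11 − T_11 = 8046 − 6475.0833 = 1570.9167
t=17: T_17 = 5238.0833; y_17 − T_17 = 6809 − 5238.0833 = 1570.9167
Mean deviation: (1570.9167 + 1570.9167 + 1570.9167) / 3 = 1570.92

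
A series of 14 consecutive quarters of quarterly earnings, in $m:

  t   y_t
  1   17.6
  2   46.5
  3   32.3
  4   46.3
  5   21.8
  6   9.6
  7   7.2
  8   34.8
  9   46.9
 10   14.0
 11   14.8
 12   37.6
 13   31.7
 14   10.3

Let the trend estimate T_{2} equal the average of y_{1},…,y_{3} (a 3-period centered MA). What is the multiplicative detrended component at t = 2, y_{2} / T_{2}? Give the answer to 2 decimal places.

Trend T_2 = (17.6 + 46.5 + 32.3) / 3 = 96.4/3 = 32.1333
Ratio to trend: 46.5 / 32.1333 = 1.45

1.45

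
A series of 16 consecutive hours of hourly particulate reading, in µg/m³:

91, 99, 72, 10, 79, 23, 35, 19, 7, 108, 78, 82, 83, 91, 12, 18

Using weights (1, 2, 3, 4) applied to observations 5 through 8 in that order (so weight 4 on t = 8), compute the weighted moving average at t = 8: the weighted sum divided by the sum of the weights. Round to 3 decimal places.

30.600

Weighted sum: 1·79 + 2·23 + 3·35 + 4·19 = 79 + 46 + 105 + 76 = 306
Weight total: 1 + 2 + 3 + 4 = 10
WMA = 306 / 10 = 30.600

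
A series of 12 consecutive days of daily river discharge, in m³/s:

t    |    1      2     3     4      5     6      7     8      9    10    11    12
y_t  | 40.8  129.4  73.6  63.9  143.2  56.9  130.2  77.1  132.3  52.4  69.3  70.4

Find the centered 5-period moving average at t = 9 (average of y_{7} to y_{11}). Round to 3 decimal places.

92.260

Sum of periods 7–11: 130.2 + 77.1 + 132.3 + 52.4 + 69.3 = 461.3
Divide by 5: 461.3 / 5 = 92.260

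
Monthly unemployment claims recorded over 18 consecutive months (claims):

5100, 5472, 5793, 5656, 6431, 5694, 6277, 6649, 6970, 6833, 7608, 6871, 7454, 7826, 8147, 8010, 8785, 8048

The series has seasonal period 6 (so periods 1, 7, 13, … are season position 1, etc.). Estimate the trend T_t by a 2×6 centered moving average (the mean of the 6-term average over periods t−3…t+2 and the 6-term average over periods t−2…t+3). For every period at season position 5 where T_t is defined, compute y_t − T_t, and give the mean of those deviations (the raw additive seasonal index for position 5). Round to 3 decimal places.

445.750

Season position 5 occurs at t = 5, 11 (where T_t is defined).
t=5: T_5 = 5985.25000; y_5 − T_5 = 6431 − 5985.25000 = 445.75000
t=11: T_11 = 7162.25000; y_11 − T_11 = 7608 − 7162.25000 = 445.75000
Mean deviation: (445.75000 + 445.75000) / 2 = 445.750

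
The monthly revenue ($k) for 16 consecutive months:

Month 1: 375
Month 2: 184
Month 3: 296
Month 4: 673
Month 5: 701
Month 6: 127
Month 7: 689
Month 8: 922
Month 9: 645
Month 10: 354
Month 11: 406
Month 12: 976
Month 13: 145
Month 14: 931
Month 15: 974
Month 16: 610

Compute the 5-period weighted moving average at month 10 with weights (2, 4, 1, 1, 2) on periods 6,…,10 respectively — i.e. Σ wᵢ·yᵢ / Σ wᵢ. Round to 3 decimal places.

528.500

Weighted sum: 2·127 + 4·689 + 1·922 + 1·645 + 2·354 = 254 + 2756 + 922 + 645 + 708 = 5285
Weight total: 2 + 4 + 1 + 1 + 2 = 10
WMA = 5285 / 10 = 528.500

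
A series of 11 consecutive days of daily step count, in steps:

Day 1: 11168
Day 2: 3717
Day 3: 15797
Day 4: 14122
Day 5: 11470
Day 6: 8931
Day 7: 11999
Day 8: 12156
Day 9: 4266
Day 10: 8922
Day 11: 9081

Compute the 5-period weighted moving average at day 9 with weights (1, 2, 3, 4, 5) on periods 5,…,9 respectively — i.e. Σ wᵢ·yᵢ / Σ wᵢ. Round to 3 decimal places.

Weighted sum: 1·11470 + 2·8931 + 3·11999 + 4·12156 + 5·4266 = 11470 + 17862 + 35997 + 48624 + 21330 = 135283
Weight total: 1 + 2 + 3 + 4 + 5 = 15
WMA = 135283 / 15 = 9018.867

9018.867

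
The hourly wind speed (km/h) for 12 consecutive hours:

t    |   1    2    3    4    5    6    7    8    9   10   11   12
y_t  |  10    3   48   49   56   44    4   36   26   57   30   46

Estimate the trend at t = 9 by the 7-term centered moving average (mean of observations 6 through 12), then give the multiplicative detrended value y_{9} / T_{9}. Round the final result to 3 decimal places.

0.749

Trend T_9 = (44 + 4 + 36 + 26 + 57 + 30 + 46) / 7 = 243/7 = 34.71429
Ratio to trend: 26 / 34.71429 = 0.749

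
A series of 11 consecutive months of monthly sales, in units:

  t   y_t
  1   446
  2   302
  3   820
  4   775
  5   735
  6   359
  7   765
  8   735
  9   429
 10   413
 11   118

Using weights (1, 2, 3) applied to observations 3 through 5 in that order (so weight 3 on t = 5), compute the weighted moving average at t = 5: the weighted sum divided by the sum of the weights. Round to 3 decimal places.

762.500

Weighted sum: 1·820 + 2·775 + 3·735 = 820 + 1550 + 2205 = 4575
Weight total: 1 + 2 + 3 = 6
WMA = 4575 / 6 = 762.500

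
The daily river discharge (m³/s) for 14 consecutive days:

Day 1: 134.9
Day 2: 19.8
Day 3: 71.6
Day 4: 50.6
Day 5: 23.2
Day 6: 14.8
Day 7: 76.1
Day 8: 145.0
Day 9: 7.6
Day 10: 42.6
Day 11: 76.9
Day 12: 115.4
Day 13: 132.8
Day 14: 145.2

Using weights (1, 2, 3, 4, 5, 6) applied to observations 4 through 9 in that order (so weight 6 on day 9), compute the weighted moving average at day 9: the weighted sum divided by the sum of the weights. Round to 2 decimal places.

Weighted sum: 1·50.6 + 2·23.2 + 3·14.8 + 4·76.1 + 5·145.0 + 6·7.6 = 50.6 + 46.4 + 44.4 + 304.4 + 725.0 + 45.6 = 1216.4
Weight total: 1 + 2 + 3 + 4 + 5 + 6 = 21
WMA = 1216.4 / 21 = 57.92

57.92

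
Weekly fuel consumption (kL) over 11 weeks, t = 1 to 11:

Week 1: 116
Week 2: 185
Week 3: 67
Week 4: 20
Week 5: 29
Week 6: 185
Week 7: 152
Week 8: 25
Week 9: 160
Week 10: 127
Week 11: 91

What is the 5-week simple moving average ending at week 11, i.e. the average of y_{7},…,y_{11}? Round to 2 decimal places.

111.00

Sum of periods 7–11: 152 + 25 + 160 + 127 + 91 = 555
Divide by 5: 555 / 5 = 111.00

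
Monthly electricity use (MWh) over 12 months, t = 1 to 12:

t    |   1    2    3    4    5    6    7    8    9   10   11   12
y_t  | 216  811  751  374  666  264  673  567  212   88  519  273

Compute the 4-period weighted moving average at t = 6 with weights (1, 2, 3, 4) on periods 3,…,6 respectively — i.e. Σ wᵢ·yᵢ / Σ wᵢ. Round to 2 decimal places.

Weighted sum: 1·751 + 2·374 + 3·666 + 4·264 = 751 + 748 + 1998 + 1056 = 4553
Weight total: 1 + 2 + 3 + 4 = 10
WMA = 4553 / 10 = 455.30

455.30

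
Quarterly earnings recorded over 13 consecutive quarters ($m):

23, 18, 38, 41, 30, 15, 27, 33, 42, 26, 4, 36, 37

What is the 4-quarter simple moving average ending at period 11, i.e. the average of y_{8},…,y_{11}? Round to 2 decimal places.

26.25

Sum of periods 8–11: 33 + 42 + 26 + 4 = 105
Divide by 4: 105 / 4 = 26.25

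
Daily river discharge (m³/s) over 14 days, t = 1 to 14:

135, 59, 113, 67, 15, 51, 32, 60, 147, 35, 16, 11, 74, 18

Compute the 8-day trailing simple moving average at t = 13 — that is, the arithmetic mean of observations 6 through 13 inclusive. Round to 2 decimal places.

Sum of periods 6–13: 51 + 32 + 60 + 147 + 35 + 16 + 11 + 74 = 426
Divide by 8: 426 / 8 = 53.25

53.25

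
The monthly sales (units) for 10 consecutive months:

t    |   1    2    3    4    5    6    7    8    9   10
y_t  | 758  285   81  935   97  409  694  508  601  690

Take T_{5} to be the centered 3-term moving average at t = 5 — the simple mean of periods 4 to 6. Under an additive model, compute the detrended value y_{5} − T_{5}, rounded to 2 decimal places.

-383.33

Trend T_5 = (935 + 97 + 409) / 3 = 1441/3 = 480.3333
Detrended value: 97 − 480.3333 = -383.33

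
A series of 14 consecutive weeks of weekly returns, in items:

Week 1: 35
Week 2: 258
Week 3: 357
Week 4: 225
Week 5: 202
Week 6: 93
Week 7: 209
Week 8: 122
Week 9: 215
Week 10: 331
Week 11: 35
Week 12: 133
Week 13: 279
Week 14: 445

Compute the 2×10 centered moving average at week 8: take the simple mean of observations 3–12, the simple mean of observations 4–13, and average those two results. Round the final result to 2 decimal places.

188.30

Sum over 3–12: 357 + 225 + 202 + 93 + 209 + 122 + 215 + 331 + 35 + 133 = 1922
Sum over 4–13: 225 + 202 + 93 + 209 + 122 + 215 + 331 + 35 + 133 + 279 = 1844
CMA at t=8 = (1922 + 1844) / (2·10) = 3766 / 20 = 188.30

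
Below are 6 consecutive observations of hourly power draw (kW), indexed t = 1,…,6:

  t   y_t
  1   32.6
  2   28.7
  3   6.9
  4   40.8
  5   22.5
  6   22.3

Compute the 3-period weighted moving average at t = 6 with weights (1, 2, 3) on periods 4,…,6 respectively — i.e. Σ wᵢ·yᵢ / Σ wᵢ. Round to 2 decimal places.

Weighted sum: 1·40.8 + 2·22.5 + 3·22.3 = 40.8 + 45.0 + 66.9 = 152.7
Weight total: 1 + 2 + 3 = 6
WMA = 152.7 / 6 = 25.45

25.45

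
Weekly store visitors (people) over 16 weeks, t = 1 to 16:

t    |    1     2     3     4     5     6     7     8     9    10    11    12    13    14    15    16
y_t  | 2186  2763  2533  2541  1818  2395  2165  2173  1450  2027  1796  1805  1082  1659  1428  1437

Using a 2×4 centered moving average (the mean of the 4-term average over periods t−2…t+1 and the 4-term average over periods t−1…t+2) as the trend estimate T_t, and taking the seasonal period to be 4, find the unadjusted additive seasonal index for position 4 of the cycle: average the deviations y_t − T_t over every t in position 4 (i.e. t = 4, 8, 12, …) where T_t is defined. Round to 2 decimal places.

173.33

Season position 4 occurs at t = 4, 8, 12 (where T_t is defined).
t=4: T_4 = 2367.7500; y_4 − T_4 = 2541 − 2367.7500 = 173.2500
t=8: T_8 = 1999.7500; y_8 − T_8 = 2173 − 1999.7500 = 173.2500
t=12: T_12 = 1631.5000; y_12 − T_12 = 1805 − 1631.5000 = 173.5000
Mean deviation: (173.2500 + 173.2500 + 173.5000) / 3 = 173.33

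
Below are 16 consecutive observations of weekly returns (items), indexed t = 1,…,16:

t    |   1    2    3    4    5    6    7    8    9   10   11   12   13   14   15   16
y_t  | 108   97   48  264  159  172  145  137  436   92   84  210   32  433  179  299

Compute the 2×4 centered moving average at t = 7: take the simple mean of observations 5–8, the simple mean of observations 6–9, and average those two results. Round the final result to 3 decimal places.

Sum over 5–8: 159 + 172 + 145 + 137 = 613
Sum over 6–9: 172 + 145 + 137 + 436 = 890
CMA at t=7 = (613 + 890) / (2·4) = 1503 / 8 = 187.875

187.875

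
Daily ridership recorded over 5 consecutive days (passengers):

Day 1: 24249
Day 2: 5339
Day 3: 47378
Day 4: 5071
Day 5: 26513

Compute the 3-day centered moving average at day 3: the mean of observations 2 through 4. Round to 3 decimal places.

19262.667

Sum of periods 2–4: 5339 + 47378 + 5071 = 57788
Divide by 3: 57788 / 3 = 19262.667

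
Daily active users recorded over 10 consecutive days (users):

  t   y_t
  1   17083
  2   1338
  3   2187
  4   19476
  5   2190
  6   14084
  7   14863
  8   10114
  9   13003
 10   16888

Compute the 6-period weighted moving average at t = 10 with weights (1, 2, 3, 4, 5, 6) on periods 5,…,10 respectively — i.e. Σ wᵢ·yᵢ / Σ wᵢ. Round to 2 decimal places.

13416.48

Weighted sum: 1·2190 + 2·14084 + 3·14863 + 4·10114 + 5·13003 + 6·16888 = 2190 + 28168 + 44589 + 40456 + 65015 + 101328 = 281746
Weight total: 1 + 2 + 3 + 4 + 5 + 6 = 21
WMA = 281746 / 21 = 13416.48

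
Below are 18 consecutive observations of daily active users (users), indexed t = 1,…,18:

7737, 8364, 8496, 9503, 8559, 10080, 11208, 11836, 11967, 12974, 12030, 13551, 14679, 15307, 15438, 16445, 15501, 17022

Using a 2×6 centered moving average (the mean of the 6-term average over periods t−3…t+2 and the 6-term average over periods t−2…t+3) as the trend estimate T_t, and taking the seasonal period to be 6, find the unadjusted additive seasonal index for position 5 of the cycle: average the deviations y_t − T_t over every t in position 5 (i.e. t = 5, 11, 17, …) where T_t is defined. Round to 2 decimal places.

Season position 5 occurs at t = 5, 11 (where T_t is defined).
t=5: T_5 = 9657.6667; y_5 − T_5 = 8559 − 9657.6667 = -1098.6667
t=11: T_11 = 13128.7500; y_11 − T_11 = 12030 − 13128.7500 = -1098.7500
Mean deviation: (-1098.6667 + -1098.7500) / 2 = -1098.71

-1098.71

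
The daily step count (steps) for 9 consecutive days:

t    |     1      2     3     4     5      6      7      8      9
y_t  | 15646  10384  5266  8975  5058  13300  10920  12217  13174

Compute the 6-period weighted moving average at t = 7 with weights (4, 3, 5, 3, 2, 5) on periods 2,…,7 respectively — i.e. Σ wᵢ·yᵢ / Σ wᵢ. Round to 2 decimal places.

9026.50

Weighted sum: 4·10384 + 3·5266 + 5·8975 + 3·5058 + 2·13300 + 5·10920 = 41536 + 15798 + 44875 + 15174 + 26600 + 54600 = 198583
Weight total: 4 + 3 + 5 + 3 + 2 + 5 = 22
WMA = 198583 / 22 = 9026.50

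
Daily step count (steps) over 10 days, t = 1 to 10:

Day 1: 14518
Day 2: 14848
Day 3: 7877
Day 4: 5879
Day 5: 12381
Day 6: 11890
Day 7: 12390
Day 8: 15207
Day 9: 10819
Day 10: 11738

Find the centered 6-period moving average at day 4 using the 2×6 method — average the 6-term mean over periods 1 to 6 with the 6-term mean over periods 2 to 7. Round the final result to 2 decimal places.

11054.83

Sum over 1–6: 14518 + 14848 + 7877 + 5879 + 12381 + 11890 = 67393
Sum over 2–7: 14848 + 7877 + 5879 + 12381 + 11890 + 12390 = 65265
CMA at t=4 = (67393 + 65265) / (2·6) = 132658 / 12 = 11054.83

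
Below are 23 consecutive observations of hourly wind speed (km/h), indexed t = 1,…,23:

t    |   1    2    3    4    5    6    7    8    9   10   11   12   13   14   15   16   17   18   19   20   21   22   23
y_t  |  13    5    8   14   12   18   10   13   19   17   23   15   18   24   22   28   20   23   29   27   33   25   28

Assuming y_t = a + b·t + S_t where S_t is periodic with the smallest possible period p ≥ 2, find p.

5

First differences y_{t+1} − y_t: -8, 3, 6, -2, 6, -8, 3, 6, -2, 6, -8, 3, …
The difference pattern repeats every 5 terms and not for any smaller step, so p = 5.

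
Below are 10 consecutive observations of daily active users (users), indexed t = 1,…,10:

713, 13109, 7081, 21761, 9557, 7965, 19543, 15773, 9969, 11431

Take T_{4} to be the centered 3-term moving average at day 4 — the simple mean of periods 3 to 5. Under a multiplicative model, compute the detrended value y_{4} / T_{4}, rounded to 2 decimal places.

1.70

Trend T_4 = (7081 + 21761 + 9557) / 3 = 38399/3 = 12799.6667
Ratio to trend: 21761 / 12799.6667 = 1.70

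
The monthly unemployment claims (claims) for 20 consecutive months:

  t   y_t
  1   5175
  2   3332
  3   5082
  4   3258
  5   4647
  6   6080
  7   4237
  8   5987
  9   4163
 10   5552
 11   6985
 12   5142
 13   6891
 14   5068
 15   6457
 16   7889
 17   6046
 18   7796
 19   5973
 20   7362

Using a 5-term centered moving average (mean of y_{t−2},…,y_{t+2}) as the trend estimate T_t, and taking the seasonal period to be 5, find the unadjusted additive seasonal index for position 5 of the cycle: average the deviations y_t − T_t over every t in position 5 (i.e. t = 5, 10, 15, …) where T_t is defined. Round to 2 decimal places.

-13.60

Season position 5 occurs at t = 5, 10, 15 (where T_t is defined).
t=5: T_5 = 4660.8000; y_5 − T_5 = 4647 − 4660.8000 = -13.8000
t=10: T_10 = 5565.8000; y_10 − T_10 = 5552 − 5565.8000 = -13.8000
t=15: T_15 = 6470.2000; y_15 − T_15 = 6457 − 6470.2000 = -13.2000
Mean deviation: (-13.8000 + -13.8000 + -13.2000) / 3 = -13.60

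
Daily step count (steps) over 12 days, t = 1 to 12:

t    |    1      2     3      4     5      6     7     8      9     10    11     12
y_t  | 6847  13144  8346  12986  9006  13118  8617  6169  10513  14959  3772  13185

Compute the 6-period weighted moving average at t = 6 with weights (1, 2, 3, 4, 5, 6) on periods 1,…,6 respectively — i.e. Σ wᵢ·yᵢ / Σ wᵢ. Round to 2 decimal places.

Weighted sum: 1·6847 + 2·13144 + 3·8346 + 4·12986 + 5·9006 + 6·13118 = 6847 + 26288 + 25038 + 51944 + 45030 + 78708 = 233855
Weight total: 1 + 2 + 3 + 4 + 5 + 6 = 21
WMA = 233855 / 21 = 11135.95

11135.95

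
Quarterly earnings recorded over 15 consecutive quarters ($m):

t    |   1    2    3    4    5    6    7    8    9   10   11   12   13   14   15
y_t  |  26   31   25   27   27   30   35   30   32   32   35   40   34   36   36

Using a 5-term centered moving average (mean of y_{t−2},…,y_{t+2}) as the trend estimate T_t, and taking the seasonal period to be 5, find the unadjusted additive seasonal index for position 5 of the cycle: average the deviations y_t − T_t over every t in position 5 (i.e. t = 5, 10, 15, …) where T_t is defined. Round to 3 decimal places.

Season position 5 occurs at t = 5, 10 (where T_t is defined).
t=5: T_5 = 28.80000; y_5 − T_5 = 27 − 28.80000 = -1.80000
t=10: T_10 = 33.80000; y_10 − T_10 = 32 − 33.80000 = -1.80000
Mean deviation: (-1.80000 + -1.80000) / 2 = -1.800

-1.800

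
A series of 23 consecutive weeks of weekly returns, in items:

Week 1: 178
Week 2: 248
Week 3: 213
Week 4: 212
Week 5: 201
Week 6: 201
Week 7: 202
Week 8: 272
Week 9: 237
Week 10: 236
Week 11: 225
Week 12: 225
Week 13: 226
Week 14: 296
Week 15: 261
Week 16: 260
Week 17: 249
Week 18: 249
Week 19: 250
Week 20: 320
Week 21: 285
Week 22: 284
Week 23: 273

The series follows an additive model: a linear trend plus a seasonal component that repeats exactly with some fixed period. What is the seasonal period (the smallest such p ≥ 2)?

6

First differences y_{t+1} − y_t: 70, -35, -1, -11, 0, 1, 70, -35, -1, -11, 0, 1, 70, -35, …
The difference pattern repeats every 6 terms and not for any smaller step, so p = 6.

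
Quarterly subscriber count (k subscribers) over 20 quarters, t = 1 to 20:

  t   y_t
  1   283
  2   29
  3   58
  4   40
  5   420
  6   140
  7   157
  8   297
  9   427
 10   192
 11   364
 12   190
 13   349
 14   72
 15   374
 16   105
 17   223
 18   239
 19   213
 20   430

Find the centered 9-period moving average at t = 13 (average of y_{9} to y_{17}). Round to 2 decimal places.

255.11

Sum of periods 9–17: 427 + 192 + 364 + 190 + 349 + 72 + 374 + 105 + 223 = 2296
Divide by 9: 2296 / 9 = 255.11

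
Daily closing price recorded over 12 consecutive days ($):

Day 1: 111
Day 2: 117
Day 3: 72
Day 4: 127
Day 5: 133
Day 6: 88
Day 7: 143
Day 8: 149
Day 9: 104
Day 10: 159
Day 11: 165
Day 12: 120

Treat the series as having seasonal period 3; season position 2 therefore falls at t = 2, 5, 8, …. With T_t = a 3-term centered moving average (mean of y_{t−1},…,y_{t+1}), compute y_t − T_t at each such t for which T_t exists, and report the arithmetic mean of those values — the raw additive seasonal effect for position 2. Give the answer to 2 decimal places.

Season position 2 occurs at t = 2, 5, 8, 11 (where T_t is defined).
t=2: T_2 = 100.0000; y_2 − T_2 = 117 − 100.0000 = 17.0000
t=5: T_5 = 116.0000; y_5 − T_5 = 133 − 116.0000 = 17.0000
t=8: T_8 = 132.0000; y_8 − T_8 = 149 − 132.0000 = 17.0000
t=11: T_11 = 148.0000; y_11 − T_11 = 165 − 148.0000 = 17.0000
Mean deviation: (17.0000 + 17.0000 + 17.0000 + 17.0000) / 4 = 17.00

17.00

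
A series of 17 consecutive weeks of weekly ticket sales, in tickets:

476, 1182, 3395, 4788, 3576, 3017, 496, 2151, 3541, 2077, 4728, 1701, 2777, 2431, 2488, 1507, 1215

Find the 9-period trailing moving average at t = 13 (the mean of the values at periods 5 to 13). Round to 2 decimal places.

Sum of periods 5–13: 3576 + 3017 + 496 + 2151 + 3541 + 2077 + 4728 + 1701 + 2777 = 24064
Divide by 9: 24064 / 9 = 2673.78

2673.78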